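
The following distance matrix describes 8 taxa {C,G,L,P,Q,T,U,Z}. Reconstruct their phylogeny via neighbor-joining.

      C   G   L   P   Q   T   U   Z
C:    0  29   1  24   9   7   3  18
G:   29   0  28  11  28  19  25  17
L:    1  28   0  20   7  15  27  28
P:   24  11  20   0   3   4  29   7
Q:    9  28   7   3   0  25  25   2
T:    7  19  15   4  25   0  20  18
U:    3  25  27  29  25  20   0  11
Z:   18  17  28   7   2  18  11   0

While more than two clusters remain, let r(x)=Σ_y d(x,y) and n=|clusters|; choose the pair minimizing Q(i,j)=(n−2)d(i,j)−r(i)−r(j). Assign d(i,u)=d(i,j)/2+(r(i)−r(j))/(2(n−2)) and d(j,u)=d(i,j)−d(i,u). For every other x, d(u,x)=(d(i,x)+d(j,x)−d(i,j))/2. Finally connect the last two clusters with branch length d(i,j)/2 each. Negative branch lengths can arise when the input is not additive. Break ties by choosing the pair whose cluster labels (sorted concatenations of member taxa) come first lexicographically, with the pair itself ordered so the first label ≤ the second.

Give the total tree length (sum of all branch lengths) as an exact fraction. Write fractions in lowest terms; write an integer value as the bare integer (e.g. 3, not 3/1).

1. join C+U (d=3, Q=-213) ⇒ CU; edges |C|=-31/12, |U|=67/12
  updated: d(CU,G)=51/2, d(CU,L)=25/2, d(CU,P)=25, d(CU,Q)=31/2, d(CU,T)=12, d(CU,Z)=13
2. join L+Q (d=7, Q=-156) ⇒ LQ; edges |L|=13/2, |Q|=1/2
  updated: d(CU,LQ)=21/2, d(G,LQ)=49/2, d(LQ,P)=8, d(LQ,T)=33/2, d(LQ,Z)=23/2
3. join CU+LQ (d=21/2, Q=-115) ⇒ CLQU; edges |CU|=57/8, |LQ|=27/8
  updated: d(CLQU,G)=79/4, d(CLQU,P)=45/4, d(CLQU,T)=9, d(CLQU,Z)=7
4. join CLQU+Z (d=7, Q=-75) ⇒ CLQUZ; edges |CLQU|=19/6, |Z|=23/6
  updated: d(CLQUZ,G)=119/8, d(CLQUZ,P)=45/8, d(CLQUZ,T)=10
5. join CLQUZ+G (d=119/8, Q=-365/8) ⇒ CGLQUZ; edges |CLQUZ|=123/32, |G|=353/32
  updated: d(CGLQUZ,P)=7/8, d(CGLQUZ,T)=113/16
6. join CGLQUZ+P (d=7/8, Q=-191/16) ⇒ CGLPQUZ; edges |CGLQUZ|=63/32, |P|=-35/32
  updated: d(CGLPQUZ,T)=163/32
7. join CGLPQUZ+T (d=163/32) ⇒ CGLPQTUZ; edges |CGLPQUZ|=163/64, |T|=163/64
final tree: ((((((C:-31/12,U:67/12):57/8,(L:13/2,Q:1/2):27/8):19/6,Z:23/6):123/32,G:353/32):63/32,P:-35/32):163/64,T:163/64)
total length: 1547/32

1547/32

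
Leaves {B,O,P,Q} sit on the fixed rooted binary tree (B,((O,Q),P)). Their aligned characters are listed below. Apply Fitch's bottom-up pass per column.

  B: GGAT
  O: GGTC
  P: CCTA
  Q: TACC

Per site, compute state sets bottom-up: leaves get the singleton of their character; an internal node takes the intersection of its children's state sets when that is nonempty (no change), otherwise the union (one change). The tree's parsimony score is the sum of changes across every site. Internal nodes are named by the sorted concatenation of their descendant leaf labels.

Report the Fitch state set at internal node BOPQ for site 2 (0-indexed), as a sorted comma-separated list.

A,T

[col 0] OQ: children O:{G}, Q:{T} ∪→ {G,T}; cost 1
[col 0] OPQ: children OQ:{G,T}, P:{C} ∪→ {C,G,T}; cost 1
[col 0] BOPQ: children B:{G}, OPQ:{C,G,T} ∩→ {G}; cost 0
[col 1] OQ: children O:{G}, Q:{A} ∪→ {A,G}; cost 1
[col 1] OPQ: children OQ:{A,G}, P:{C} ∪→ {A,C,G}; cost 1
[col 1] BOPQ: children B:{G}, OPQ:{A,C,G} ∩→ {G}; cost 0
[col 2] OQ: children O:{T}, Q:{C} ∪→ {C,T}; cost 1
[col 2] OPQ: children OQ:{C,T}, P:{T} ∩→ {T}; cost 0
[col 2] BOPQ: children B:{A}, OPQ:{T} ∪→ {A,T}; cost 1
[col 3] OQ: children O:{C}, Q:{C} ∩→ {C}; cost 0
[col 3] OPQ: children OQ:{C}, P:{A} ∪→ {A,C}; cost 1
[col 3] BOPQ: children B:{T}, OPQ:{A,C} ∪→ {A,C,T}; cost 1
per-site changes: [2, 2, 2, 2]; total = 8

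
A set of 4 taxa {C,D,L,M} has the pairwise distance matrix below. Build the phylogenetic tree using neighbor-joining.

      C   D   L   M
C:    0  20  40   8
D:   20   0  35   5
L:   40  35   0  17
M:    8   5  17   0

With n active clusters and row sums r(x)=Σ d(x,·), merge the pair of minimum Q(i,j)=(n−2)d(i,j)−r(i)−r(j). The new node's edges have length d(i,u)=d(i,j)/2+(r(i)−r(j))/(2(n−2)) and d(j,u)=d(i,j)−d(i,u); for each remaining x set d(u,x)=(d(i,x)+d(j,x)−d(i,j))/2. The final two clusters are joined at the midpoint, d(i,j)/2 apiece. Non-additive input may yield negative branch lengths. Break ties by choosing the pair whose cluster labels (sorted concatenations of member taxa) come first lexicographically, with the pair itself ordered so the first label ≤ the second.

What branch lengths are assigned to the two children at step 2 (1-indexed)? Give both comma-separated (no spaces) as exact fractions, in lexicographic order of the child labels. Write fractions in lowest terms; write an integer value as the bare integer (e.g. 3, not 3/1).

iteration 1: select C,D (d=20, Q=-88); attach at lengths (12, 8); label the merged cluster CD
  updated: d(CD,L)=55/2, d(CD,M)=-7/2
iteration 2: select CD,L (d=55/2, Q=-41); attach at lengths (7/2, 24); label the merged cluster CDL
  updated: d(CDL,M)=-7
iteration 3: select CDL,M (d=-7); attach at lengths (-7/2, -7/2); label the merged cluster CDLM
final tree: (((C:12,D:8):7/2,L:24):-7/2,M:-7/2)
total length: 81/2

7/2,24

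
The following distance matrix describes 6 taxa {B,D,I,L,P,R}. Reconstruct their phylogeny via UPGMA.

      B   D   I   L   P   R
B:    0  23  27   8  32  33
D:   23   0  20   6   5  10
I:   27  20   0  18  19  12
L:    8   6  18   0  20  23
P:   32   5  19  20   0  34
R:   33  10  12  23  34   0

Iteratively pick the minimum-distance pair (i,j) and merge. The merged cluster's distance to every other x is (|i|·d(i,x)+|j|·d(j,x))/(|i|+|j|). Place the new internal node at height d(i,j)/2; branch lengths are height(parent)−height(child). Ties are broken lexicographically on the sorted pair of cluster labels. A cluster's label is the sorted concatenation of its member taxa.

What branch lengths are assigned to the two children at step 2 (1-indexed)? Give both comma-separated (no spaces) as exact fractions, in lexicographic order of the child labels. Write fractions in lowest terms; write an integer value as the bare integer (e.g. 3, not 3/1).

1. join D+P (d=5) ⇒ DP; edges |D|=5/2, |P|=5/2
  updated: d(B,DP)=55/2, d(DP,I)=39/2, d(DP,L)=13, d(DP,R)=22
2. join B+L (d=8) ⇒ BL; edges |B|=4, |L|=4
  updated: d(BL,DP)=81/4, d(BL,I)=45/2, d(BL,R)=28
3. join I+R (d=12) ⇒ IR; edges |I|=6, |R|=6
  updated: d(BL,IR)=101/4, d(DP,IR)=83/4
4. join BL+DP (d=81/4) ⇒ BDLP; edges |BL|=49/8, |DP|=61/8
  updated: d(BDLP,IR)=23
5. join BDLP+IR (d=23) ⇒ BDILPR; edges |BDLP|=11/8, |IR|=11/2
final tree: (((B:4,L:4):49/8,(D:5/2,P:5/2):61/8):11/8,(I:6,R:6):11/2)
total length: 365/8

4,4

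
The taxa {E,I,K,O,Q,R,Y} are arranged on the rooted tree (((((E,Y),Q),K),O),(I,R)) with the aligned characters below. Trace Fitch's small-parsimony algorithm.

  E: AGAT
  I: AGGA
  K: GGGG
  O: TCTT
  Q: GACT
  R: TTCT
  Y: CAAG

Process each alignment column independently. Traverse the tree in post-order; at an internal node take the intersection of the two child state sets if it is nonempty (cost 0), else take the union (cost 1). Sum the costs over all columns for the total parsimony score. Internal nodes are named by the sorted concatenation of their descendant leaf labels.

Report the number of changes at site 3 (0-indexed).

3

site 0, node EY: E={A} ∪ Y={C} → {A,C} (+1)
site 0, node EQY: EY={A,C} ∪ Q={G} → {A,C,G} (+1)
site 0, node EKQY: EQY={A,C,G} ∩ K={G} → {G} (+0)
site 0, node EKOQY: EKQY={G} ∪ O={T} → {G,T} (+1)
site 0, node IR: I={A} ∪ R={T} → {A,T} (+1)
site 0, node EIKOQRY: EKOQY={G,T} ∩ IR={A,T} → {T} (+0)
site 1, node EY: E={G} ∪ Y={A} → {A,G} (+1)
site 1, node EQY: EY={A,G} ∩ Q={A} → {A} (+0)
site 1, node EKQY: EQY={A} ∪ K={G} → {A,G} (+1)
site 1, node EKOQY: EKQY={A,G} ∪ O={C} → {A,C,G} (+1)
site 1, node IR: I={G} ∪ R={T} → {G,T} (+1)
site 1, node EIKOQRY: EKOQY={A,C,G} ∩ IR={G,T} → {G} (+0)
site 2, node EY: E={A} ∩ Y={A} → {A} (+0)
site 2, node EQY: EY={A} ∪ Q={C} → {A,C} (+1)
site 2, node EKQY: EQY={A,C} ∪ K={G} → {A,C,G} (+1)
site 2, node EKOQY: EKQY={A,C,G} ∪ O={T} → {A,C,G,T} (+1)
site 2, node IR: I={G} ∪ R={C} → {C,G} (+1)
site 2, node EIKOQRY: EKOQY={A,C,G,T} ∩ IR={C,G} → {C,G} (+0)
site 3, node EY: E={T} ∪ Y={G} → {G,T} (+1)
site 3, node EQY: EY={G,T} ∩ Q={T} → {T} (+0)
site 3, node EKQY: EQY={T} ∪ K={G} → {G,T} (+1)
site 3, node EKOQY: EKQY={G,T} ∩ O={T} → {T} (+0)
site 3, node IR: I={A} ∪ R={T} → {A,T} (+1)
site 3, node EIKOQRY: EKOQY={T} ∩ IR={A,T} → {T} (+0)
per-site changes: [4, 4, 4, 3]; total = 15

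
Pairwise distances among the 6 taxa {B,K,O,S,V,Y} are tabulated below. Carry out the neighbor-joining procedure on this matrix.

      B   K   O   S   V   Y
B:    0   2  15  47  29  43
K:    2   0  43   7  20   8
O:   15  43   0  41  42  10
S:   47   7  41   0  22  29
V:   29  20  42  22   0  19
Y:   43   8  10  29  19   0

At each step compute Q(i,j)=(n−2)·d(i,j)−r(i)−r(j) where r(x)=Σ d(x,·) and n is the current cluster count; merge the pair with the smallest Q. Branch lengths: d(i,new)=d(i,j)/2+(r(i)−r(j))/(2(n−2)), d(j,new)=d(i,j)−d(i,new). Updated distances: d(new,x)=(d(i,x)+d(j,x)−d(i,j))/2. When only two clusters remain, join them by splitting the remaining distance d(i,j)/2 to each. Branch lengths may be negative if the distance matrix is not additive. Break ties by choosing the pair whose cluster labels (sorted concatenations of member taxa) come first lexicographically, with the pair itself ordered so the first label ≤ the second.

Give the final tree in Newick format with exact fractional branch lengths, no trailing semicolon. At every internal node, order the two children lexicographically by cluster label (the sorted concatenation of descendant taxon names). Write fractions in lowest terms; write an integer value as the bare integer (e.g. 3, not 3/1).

step 1: merge (B,O) at d=15, Q=-227; branch lengths B→45/8, O→75/8; new cluster BO
  updated: d(BO,K)=15, d(BO,S)=73/2, d(BO,V)=28, d(BO,Y)=19
step 2: merge (K,S) at d=7, Q=-247/2; branch lengths K→-47/12, S→131/12; new cluster KS
  updated: d(BO,KS)=89/4, d(KS,V)=35/2, d(KS,Y)=15
step 3: merge (BO,Y) at d=19, Q=-337/4; branch lengths BO→217/16, Y→87/16; new cluster BOY
  updated: d(BOY,KS)=73/8, d(BOY,V)=14
step 4: merge (BOY,KS) at d=73/8, Q=-325/8; branch lengths BOY→45/16, KS→101/16; new cluster BKOSY
  updated: d(BKOSY,V)=179/16
step 5: merge (BKOSY,V) at d=179/16; branch lengths BKOSY→179/32, V→179/32; new cluster BKOSVY
final tree: ((((B:45/8,O:75/8):217/16,Y:87/16):45/16,(K:-47/12,S:131/12):101/16):179/32,V:179/32)
total length: 981/16

((((B:45/8,O:75/8):217/16,Y:87/16):45/16,(K:-47/12,S:131/12):101/16):179/32,V:179/32)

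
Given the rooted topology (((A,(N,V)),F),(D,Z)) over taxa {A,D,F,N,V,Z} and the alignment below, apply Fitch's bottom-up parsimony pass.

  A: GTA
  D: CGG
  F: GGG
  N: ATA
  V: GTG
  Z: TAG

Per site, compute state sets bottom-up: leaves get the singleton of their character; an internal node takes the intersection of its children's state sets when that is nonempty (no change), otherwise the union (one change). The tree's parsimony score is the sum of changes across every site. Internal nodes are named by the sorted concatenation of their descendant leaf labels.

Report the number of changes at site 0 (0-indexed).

NV@0: {A} ∪ {G} = {A,G} (union, +1)
ANV@0: {G} ∩ {A,G} = {G} (intersection, +0)
AFNV@0: {G} ∩ {G} = {G} (intersection, +0)
DZ@0: {C} ∪ {T} = {C,T} (union, +1)
ADFNVZ@0: {G} ∪ {C,T} = {C,G,T} (union, +1)
NV@1: {T} ∩ {T} = {T} (intersection, +0)
ANV@1: {T} ∩ {T} = {T} (intersection, +0)
AFNV@1: {T} ∪ {G} = {G,T} (union, +1)
DZ@1: {G} ∪ {A} = {A,G} (union, +1)
ADFNVZ@1: {G,T} ∩ {A,G} = {G} (intersection, +0)
NV@2: {A} ∪ {G} = {A,G} (union, +1)
ANV@2: {A} ∩ {A,G} = {A} (intersection, +0)
AFNV@2: {A} ∪ {G} = {A,G} (union, +1)
DZ@2: {G} ∩ {G} = {G} (intersection, +0)
ADFNVZ@2: {A,G} ∩ {G} = {G} (intersection, +0)
per-site changes: [3, 2, 2]; total = 7

3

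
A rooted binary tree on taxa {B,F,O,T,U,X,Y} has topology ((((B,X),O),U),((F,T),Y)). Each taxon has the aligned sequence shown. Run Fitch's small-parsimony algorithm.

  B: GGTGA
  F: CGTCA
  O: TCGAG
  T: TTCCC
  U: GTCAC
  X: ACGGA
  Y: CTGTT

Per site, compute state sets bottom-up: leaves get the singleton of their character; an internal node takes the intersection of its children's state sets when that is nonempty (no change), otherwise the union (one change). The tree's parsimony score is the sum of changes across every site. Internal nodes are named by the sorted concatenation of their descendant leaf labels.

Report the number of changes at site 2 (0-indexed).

4

site 0, node BX: B={G} ∪ X={A} → {A,G} (+1)
site 0, node BOX: BX={A,G} ∪ O={T} → {A,G,T} (+1)
site 0, node BOUX: BOX={A,G,T} ∩ U={G} → {G} (+0)
site 0, node FT: F={C} ∪ T={T} → {C,T} (+1)
site 0, node FTY: FT={C,T} ∩ Y={C} → {C} (+0)
site 0, node BFOTUXY: BOUX={G} ∪ FTY={C} → {C,G} (+1)
site 1, node BX: B={G} ∪ X={C} → {C,G} (+1)
site 1, node BOX: BX={C,G} ∩ O={C} → {C} (+0)
site 1, node BOUX: BOX={C} ∪ U={T} → {C,T} (+1)
site 1, node FT: F={G} ∪ T={T} → {G,T} (+1)
site 1, node FTY: FT={G,T} ∩ Y={T} → {T} (+0)
site 1, node BFOTUXY: BOUX={C,T} ∩ FTY={T} → {T} (+0)
site 2, node BX: B={T} ∪ X={G} → {G,T} (+1)
site 2, node BOX: BX={G,T} ∩ O={G} → {G} (+0)
site 2, node BOUX: BOX={G} ∪ U={C} → {C,G} (+1)
site 2, node FT: F={T} ∪ T={C} → {C,T} (+1)
site 2, node FTY: FT={C,T} ∪ Y={G} → {C,G,T} (+1)
site 2, node BFOTUXY: BOUX={C,G} ∩ FTY={C,G,T} → {C,G} (+0)
site 3, node BX: B={G} ∩ X={G} → {G} (+0)
site 3, node BOX: BX={G} ∪ O={A} → {A,G} (+1)
site 3, node BOUX: BOX={A,G} ∩ U={A} → {A} (+0)
site 3, node FT: F={C} ∩ T={C} → {C} (+0)
site 3, node FTY: FT={C} ∪ Y={T} → {C,T} (+1)
site 3, node BFOTUXY: BOUX={A} ∪ FTY={C,T} → {A,C,T} (+1)
site 4, node BX: B={A} ∩ X={A} → {A} (+0)
site 4, node BOX: BX={A} ∪ O={G} → {A,G} (+1)
site 4, node BOUX: BOX={A,G} ∪ U={C} → {A,C,G} (+1)
site 4, node FT: F={A} ∪ T={C} → {A,C} (+1)
site 4, node FTY: FT={A,C} ∪ Y={T} → {A,C,T} (+1)
site 4, node BFOTUXY: BOUX={A,C,G} ∩ FTY={A,C,T} → {A,C} (+0)
per-site changes: [4, 3, 4, 3, 4]; total = 18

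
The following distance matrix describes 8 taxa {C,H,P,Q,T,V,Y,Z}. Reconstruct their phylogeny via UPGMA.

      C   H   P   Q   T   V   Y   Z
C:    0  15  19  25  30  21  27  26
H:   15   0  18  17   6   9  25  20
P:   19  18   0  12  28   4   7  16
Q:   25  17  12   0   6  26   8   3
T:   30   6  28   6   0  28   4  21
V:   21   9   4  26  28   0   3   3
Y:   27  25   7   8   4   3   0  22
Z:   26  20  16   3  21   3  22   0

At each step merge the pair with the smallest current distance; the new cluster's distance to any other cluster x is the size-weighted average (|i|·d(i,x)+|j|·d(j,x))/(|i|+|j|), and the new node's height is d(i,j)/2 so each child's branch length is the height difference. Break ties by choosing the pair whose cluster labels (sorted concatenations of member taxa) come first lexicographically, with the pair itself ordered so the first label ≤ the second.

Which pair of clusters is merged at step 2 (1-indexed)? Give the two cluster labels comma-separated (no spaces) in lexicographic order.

iteration 1: select Q,Z (d=3); attach at lengths (3/2, 3/2); label the merged cluster QZ
  updated: d(C,QZ)=51/2, d(H,QZ)=37/2, d(P,QZ)=14, d(QZ,T)=27/2, d(QZ,V)=29/2, d(QZ,Y)=15
iteration 2: select V,Y (d=3); attach at lengths (3/2, 3/2); label the merged cluster VY
  updated: d(C,VY)=24, d(H,VY)=17, d(P,VY)=11/2, d(QZ,VY)=59/4, d(T,VY)=16
iteration 3: select P,VY (d=11/2); attach at lengths (11/4, 5/4); label the merged cluster PVY
  updated: d(C,PVY)=67/3, d(H,PVY)=52/3, d(PVY,QZ)=29/2, d(PVY,T)=20
iteration 4: select H,T (d=6); attach at lengths (3, 3); label the merged cluster HT
  updated: d(C,HT)=45/2, d(HT,PVY)=56/3, d(HT,QZ)=16
iteration 5: select PVY,QZ (d=29/2); attach at lengths (9/2, 23/4); label the merged cluster PQVYZ
  updated: d(C,PQVYZ)=118/5, d(HT,PQVYZ)=88/5
iteration 6: select HT,PQVYZ (d=88/5); attach at lengths (29/5, 31/20); label the merged cluster HPQTVYZ
  updated: d(C,HPQTVYZ)=163/7
iteration 7: select C,HPQTVYZ (d=163/7); attach at lengths (163/14, 199/70); label the merged cluster CHPQTVYZ
final tree: (C:163/14,((H:3,T:3):29/5,((P:11/4,(V:3/2,Y:3/2):5/4):9/2,(Q:3/2,Z:3/2):23/4):31/20):199/70)
total length: 1683/35

V,Y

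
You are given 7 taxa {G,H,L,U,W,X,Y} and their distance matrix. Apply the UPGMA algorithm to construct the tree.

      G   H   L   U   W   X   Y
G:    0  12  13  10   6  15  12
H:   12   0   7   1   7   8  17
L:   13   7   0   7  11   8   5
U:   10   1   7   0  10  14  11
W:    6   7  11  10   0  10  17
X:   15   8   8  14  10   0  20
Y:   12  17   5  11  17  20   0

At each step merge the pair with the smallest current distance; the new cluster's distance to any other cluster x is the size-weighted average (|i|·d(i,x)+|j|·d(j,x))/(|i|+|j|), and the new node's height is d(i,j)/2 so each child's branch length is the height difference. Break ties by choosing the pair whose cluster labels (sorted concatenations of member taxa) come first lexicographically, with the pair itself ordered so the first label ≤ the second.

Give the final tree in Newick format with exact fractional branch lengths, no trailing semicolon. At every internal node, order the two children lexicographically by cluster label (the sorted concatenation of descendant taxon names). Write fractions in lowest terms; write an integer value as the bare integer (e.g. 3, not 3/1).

((((G:3,W:3):15/8,(H:1/2,U:1/2):35/8):1,X:47/8):11/40,(L:5/2,Y:5/2):73/20)

1. join H+U (d=1) ⇒ HU; edges |H|=1/2, |U|=1/2
  updated: d(G,HU)=11, d(HU,L)=7, d(HU,W)=17/2, d(HU,X)=11, d(HU,Y)=14
2. join L+Y (d=5) ⇒ LY; edges |L|=5/2, |Y|=5/2
  updated: d(G,LY)=25/2, d(HU,LY)=21/2, d(LY,W)=14, d(LY,X)=14
3. join G+W (d=6) ⇒ GW; edges |G|=3, |W|=3
  updated: d(GW,HU)=39/4, d(GW,LY)=53/4, d(GW,X)=25/2
4. join GW+HU (d=39/4) ⇒ GHUW; edges |GW|=15/8, |HU|=35/8
  updated: d(GHUW,LY)=95/8, d(GHUW,X)=47/4
5. join GHUW+X (d=47/4) ⇒ GHUWX; edges |GHUW|=1, |X|=47/8
  updated: d(GHUWX,LY)=123/10
6. join GHUWX+LY (d=123/10) ⇒ GHLUWXY; edges |GHUWX|=11/40, |LY|=73/20
final tree: ((((G:3,W:3):15/8,(H:1/2,U:1/2):35/8):1,X:47/8):11/40,(L:5/2,Y:5/2):73/20)
total length: 581/20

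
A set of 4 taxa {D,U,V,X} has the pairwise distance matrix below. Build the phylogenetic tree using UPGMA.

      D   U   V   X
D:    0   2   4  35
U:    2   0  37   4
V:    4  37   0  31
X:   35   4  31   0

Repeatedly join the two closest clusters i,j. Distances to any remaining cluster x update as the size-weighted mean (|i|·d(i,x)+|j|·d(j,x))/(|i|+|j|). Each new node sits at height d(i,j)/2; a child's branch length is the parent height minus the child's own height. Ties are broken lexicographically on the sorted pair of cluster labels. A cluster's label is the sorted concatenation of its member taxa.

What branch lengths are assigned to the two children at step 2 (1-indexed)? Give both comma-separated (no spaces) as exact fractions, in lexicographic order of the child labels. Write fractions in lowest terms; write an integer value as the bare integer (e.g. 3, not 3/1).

35/4,39/4

iteration 1: select D,U (d=2); attach at lengths (1, 1); label the merged cluster DU
  updated: d(DU,V)=41/2, d(DU,X)=39/2
iteration 2: select DU,X (d=39/2); attach at lengths (35/4, 39/4); label the merged cluster DUX
  updated: d(DUX,V)=24
iteration 3: select DUX,V (d=24); attach at lengths (9/4, 12); label the merged cluster DUVX
final tree: (((D:1,U:1):35/4,X:39/4):9/4,V:12)
total length: 139/4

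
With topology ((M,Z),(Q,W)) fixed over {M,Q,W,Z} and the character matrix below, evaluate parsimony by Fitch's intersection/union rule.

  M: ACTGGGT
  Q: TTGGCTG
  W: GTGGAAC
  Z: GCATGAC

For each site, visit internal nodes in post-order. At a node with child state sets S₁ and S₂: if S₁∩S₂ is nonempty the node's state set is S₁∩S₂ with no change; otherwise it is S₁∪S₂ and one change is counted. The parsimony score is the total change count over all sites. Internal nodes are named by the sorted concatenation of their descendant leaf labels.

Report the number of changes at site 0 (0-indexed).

2

MZ@0: {A} ∪ {G} = {A,G} (union, +1)
QW@0: {T} ∪ {G} = {G,T} (union, +1)
MQWZ@0: {A,G} ∩ {G,T} = {G} (intersection, +0)
MZ@1: {C} ∩ {C} = {C} (intersection, +0)
QW@1: {T} ∩ {T} = {T} (intersection, +0)
MQWZ@1: {C} ∪ {T} = {C,T} (union, +1)
MZ@2: {T} ∪ {A} = {A,T} (union, +1)
QW@2: {G} ∩ {G} = {G} (intersection, +0)
MQWZ@2: {A,T} ∪ {G} = {A,G,T} (union, +1)
MZ@3: {G} ∪ {T} = {G,T} (union, +1)
QW@3: {G} ∩ {G} = {G} (intersection, +0)
MQWZ@3: {G,T} ∩ {G} = {G} (intersection, +0)
MZ@4: {G} ∩ {G} = {G} (intersection, +0)
QW@4: {C} ∪ {A} = {A,C} (union, +1)
MQWZ@4: {G} ∪ {A,C} = {A,C,G} (union, +1)
MZ@5: {G} ∪ {A} = {A,G} (union, +1)
QW@5: {T} ∪ {A} = {A,T} (union, +1)
MQWZ@5: {A,G} ∩ {A,T} = {A} (intersection, +0)
MZ@6: {T} ∪ {C} = {C,T} (union, +1)
QW@6: {G} ∪ {C} = {C,G} (union, +1)
MQWZ@6: {C,T} ∩ {C,G} = {C} (intersection, +0)
per-site changes: [2, 1, 2, 1, 2, 2, 2]; total = 12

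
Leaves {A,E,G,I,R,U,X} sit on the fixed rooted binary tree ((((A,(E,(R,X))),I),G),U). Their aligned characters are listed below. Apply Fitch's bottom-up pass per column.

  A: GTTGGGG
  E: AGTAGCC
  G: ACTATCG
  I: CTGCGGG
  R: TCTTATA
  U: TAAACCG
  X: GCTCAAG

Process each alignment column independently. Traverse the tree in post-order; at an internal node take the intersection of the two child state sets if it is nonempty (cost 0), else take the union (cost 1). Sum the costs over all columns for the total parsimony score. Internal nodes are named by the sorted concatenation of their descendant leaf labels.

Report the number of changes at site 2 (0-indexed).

RX@0: {T} ∪ {G} = {G,T} (union, +1)
ERX@0: {A} ∪ {G,T} = {A,G,T} (union, +1)
AERX@0: {G} ∩ {A,G,T} = {G} (intersection, +0)
AEIRX@0: {G} ∪ {C} = {C,G} (union, +1)
AEGIRX@0: {C,G} ∪ {A} = {A,C,G} (union, +1)
AEGIRUX@0: {A,C,G} ∪ {T} = {A,C,G,T} (union, +1)
RX@1: {C} ∩ {C} = {C} (intersection, +0)
ERX@1: {G} ∪ {C} = {C,G} (union, +1)
AERX@1: {T} ∪ {C,G} = {C,G,T} (union, +1)
AEIRX@1: {C,G,T} ∩ {T} = {T} (intersection, +0)
AEGIRX@1: {T} ∪ {C} = {C,T} (union, +1)
AEGIRUX@1: {C,T} ∪ {A} = {A,C,T} (union, +1)
RX@2: {T} ∩ {T} = {T} (intersection, +0)
ERX@2: {T} ∩ {T} = {T} (intersection, +0)
AERX@2: {T} ∩ {T} = {T} (intersection, +0)
AEIRX@2: {T} ∪ {G} = {G,T} (union, +1)
AEGIRX@2: {G,T} ∩ {T} = {T} (intersection, +0)
AEGIRUX@2: {T} ∪ {A} = {A,T} (union, +1)
RX@3: {T} ∪ {C} = {C,T} (union, +1)
ERX@3: {A} ∪ {C,T} = {A,C,T} (union, +1)
AERX@3: {G} ∪ {A,C,T} = {A,C,G,T} (union, +1)
AEIRX@3: {A,C,G,T} ∩ {C} = {C} (intersection, +0)
AEGIRX@3: {C} ∪ {A} = {A,C} (union, +1)
AEGIRUX@3: {A,C} ∩ {A} = {A} (intersection, +0)
RX@4: {A} ∩ {A} = {A} (intersection, +0)
ERX@4: {G} ∪ {A} = {A,G} (union, +1)
AERX@4: {G} ∩ {A,G} = {G} (intersection, +0)
AEIRX@4: {G} ∩ {G} = {G} (intersection, +0)
AEGIRX@4: {G} ∪ {T} = {G,T} (union, +1)
AEGIRUX@4: {G,T} ∪ {C} = {C,G,T} (union, +1)
RX@5: {T} ∪ {A} = {A,T} (union, +1)
ERX@5: {C} ∪ {A,T} = {A,C,T} (union, +1)
AERX@5: {G} ∪ {A,C,T} = {A,C,G,T} (union, +1)
AEIRX@5: {A,C,G,T} ∩ {G} = {G} (intersection, +0)
AEGIRX@5: {G} ∪ {C} = {C,G} (union, +1)
AEGIRUX@5: {C,G} ∩ {C} = {C} (intersection, +0)
RX@6: {A} ∪ {G} = {A,G} (union, +1)
ERX@6: {C} ∪ {A,G} = {A,C,G} (union, +1)
AERX@6: {G} ∩ {A,C,G} = {G} (intersection, +0)
AEIRX@6: {G} ∩ {G} = {G} (intersection, +0)
AEGIRX@6: {G} ∩ {G} = {G} (intersection, +0)
AEGIRUX@6: {G} ∩ {G} = {G} (intersection, +0)
per-site changes: [5, 4, 2, 4, 3, 4, 2]; total = 24

2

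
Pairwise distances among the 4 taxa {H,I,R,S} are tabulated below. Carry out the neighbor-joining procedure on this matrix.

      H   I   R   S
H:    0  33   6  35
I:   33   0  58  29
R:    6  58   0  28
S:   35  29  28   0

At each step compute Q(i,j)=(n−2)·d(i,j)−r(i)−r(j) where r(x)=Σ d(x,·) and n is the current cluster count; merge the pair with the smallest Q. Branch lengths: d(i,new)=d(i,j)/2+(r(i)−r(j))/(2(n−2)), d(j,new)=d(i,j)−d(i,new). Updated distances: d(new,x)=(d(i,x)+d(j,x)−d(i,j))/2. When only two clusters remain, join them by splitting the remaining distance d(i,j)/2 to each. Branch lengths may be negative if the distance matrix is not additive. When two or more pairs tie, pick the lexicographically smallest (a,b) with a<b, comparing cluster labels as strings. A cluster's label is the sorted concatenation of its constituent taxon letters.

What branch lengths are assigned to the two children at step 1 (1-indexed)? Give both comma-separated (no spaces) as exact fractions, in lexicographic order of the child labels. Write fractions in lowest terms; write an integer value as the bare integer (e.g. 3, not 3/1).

-3/2,15/2

iteration 1: select H,R (d=6, Q=-154); attach at lengths (-3/2, 15/2); label the merged cluster HR
  updated: d(HR,I)=85/2, d(HR,S)=57/2
iteration 2: select HR,I (d=85/2, Q=-100); attach at lengths (21, 43/2); label the merged cluster HIR
  updated: d(HIR,S)=15/2
iteration 3: select HIR,S (d=15/2); attach at lengths (15/4, 15/4); label the merged cluster HIRS
final tree: (((H:-3/2,R:15/2):21,I:43/2):15/4,S:15/4)
total length: 56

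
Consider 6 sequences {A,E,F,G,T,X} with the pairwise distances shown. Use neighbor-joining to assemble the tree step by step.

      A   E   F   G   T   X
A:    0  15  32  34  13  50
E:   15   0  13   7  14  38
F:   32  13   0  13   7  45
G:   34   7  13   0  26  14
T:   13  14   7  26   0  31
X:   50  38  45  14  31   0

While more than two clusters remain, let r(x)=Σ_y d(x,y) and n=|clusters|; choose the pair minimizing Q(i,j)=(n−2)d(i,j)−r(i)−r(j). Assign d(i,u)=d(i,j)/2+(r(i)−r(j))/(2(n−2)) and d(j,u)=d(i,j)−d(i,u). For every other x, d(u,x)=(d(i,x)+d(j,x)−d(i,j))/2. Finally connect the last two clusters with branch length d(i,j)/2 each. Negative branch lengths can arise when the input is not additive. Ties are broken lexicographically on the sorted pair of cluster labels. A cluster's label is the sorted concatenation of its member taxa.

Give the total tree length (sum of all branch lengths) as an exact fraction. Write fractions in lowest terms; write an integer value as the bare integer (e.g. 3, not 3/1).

919/16

iteration 1: select G,X (d=14, Q=-216); attach at lengths (-7/2, 35/2); label the merged cluster GX
  updated: d(A,GX)=35, d(E,GX)=31/2, d(F,GX)=22, d(GX,T)=43/2
iteration 2: select A,T (d=13, Q=-223/2); attach at lengths (157/12, -1/12); label the merged cluster AT
  updated: d(AT,E)=8, d(AT,F)=13, d(AT,GX)=87/4
iteration 3: select AT,F (d=13, Q=-259/4); attach at lengths (83/16, 125/16); label the merged cluster AFT
  updated: d(AFT,E)=4, d(AFT,GX)=123/8
iteration 4: select AFT,E (d=4, Q=-279/8); attach at lengths (31/16, 33/16); label the merged cluster AEFT
  updated: d(AEFT,GX)=215/16
iteration 5: select AEFT,GX (d=215/16); attach at lengths (215/32, 215/32); label the merged cluster AEFGTX
final tree: ((((A:157/12,T:-1/12):83/16,F:125/16):31/16,E:33/16):215/32,(G:-7/2,X:35/2):215/32)
total length: 919/16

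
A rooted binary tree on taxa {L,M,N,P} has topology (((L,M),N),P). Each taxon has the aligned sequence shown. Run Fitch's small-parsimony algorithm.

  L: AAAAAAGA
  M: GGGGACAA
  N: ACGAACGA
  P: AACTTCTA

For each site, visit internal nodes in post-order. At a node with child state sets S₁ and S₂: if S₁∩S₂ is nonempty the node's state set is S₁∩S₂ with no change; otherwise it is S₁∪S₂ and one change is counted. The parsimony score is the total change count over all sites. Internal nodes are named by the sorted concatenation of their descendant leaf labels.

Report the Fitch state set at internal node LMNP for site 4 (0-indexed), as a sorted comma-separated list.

A,T

LM@0: {A} ∪ {G} = {A,G} (union, +1)
LMN@0: {A,G} ∩ {A} = {A} (intersection, +0)
LMNP@0: {A} ∩ {A} = {A} (intersection, +0)
LM@1: {A} ∪ {G} = {A,G} (union, +1)
LMN@1: {A,G} ∪ {C} = {A,C,G} (union, +1)
LMNP@1: {A,C,G} ∩ {A} = {A} (intersection, +0)
LM@2: {A} ∪ {G} = {A,G} (union, +1)
LMN@2: {A,G} ∩ {G} = {G} (intersection, +0)
LMNP@2: {G} ∪ {C} = {C,G} (union, +1)
LM@3: {A} ∪ {G} = {A,G} (union, +1)
LMN@3: {A,G} ∩ {A} = {A} (intersection, +0)
LMNP@3: {A} ∪ {T} = {A,T} (union, +1)
LM@4: {A} ∩ {A} = {A} (intersection, +0)
LMN@4: {A} ∩ {A} = {A} (intersection, +0)
LMNP@4: {A} ∪ {T} = {A,T} (union, +1)
LM@5: {A} ∪ {C} = {A,C} (union, +1)
LMN@5: {A,C} ∩ {C} = {C} (intersection, +0)
LMNP@5: {C} ∩ {C} = {C} (intersection, +0)
LM@6: {G} ∪ {A} = {A,G} (union, +1)
LMN@6: {A,G} ∩ {G} = {G} (intersection, +0)
LMNP@6: {G} ∪ {T} = {G,T} (union, +1)
LM@7: {A} ∩ {A} = {A} (intersection, +0)
LMN@7: {A} ∩ {A} = {A} (intersection, +0)
LMNP@7: {A} ∩ {A} = {A} (intersection, +0)
per-site changes: [1, 2, 2, 2, 1, 1, 2, 0]; total = 11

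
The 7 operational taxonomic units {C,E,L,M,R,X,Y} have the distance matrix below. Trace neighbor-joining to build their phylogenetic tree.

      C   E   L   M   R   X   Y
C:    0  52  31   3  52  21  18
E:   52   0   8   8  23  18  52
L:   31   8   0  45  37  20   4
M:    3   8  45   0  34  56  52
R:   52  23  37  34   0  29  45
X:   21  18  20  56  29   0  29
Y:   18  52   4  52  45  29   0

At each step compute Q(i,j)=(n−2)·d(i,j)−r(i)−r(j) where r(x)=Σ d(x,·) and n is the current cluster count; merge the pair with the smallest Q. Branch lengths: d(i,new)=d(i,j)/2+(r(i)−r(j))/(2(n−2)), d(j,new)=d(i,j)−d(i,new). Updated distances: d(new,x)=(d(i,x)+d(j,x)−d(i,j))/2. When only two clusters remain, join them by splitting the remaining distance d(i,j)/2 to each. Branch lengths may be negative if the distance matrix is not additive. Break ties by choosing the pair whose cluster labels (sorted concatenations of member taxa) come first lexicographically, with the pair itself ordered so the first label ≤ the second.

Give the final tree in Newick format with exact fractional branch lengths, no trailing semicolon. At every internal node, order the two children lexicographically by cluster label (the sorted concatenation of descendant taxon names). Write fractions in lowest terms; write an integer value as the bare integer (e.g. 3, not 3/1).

1. join C+M (d=3, Q=-360) ⇒ CM; edges |C|=-3/5, |M|=18/5
  updated: d(CM,E)=57/2, d(CM,L)=73/2, d(CM,R)=83/2, d(CM,X)=37, d(CM,Y)=67/2
2. join L+Y (d=4, Q=-253) ⇒ LY; edges |L|=-21/4, |Y|=37/4
  updated: d(CM,LY)=33, d(E,LY)=28, d(LY,R)=39, d(LY,X)=45/2
3. join CM+LY (d=33, Q=-327/2) ⇒ CLMY; edges |CM|=233/12, |LY|=163/12
  updated: d(CLMY,E)=47/4, d(CLMY,R)=95/4, d(CLMY,X)=53/4
4. join CLMY+X (d=53/4, Q=-165/2) ⇒ CLMXY; edges |CLMY|=15/4, |X|=19/2
  updated: d(CLMXY,E)=33/4, d(CLMXY,R)=79/4
5. join CLMXY+E (d=33/4, Q=-51) ⇒ CELMXY; edges |CLMXY|=5/2, |E|=23/4
  updated: d(CELMXY,R)=69/4
6. join CELMXY+R (d=69/4) ⇒ CELMRXY; edges |CELMXY|=69/8, |R|=69/8
final tree: (((((C:-3/5,M:18/5):233/12,(L:-21/4,Y:37/4):163/12):15/4,X:19/2):5/2,E:23/4):69/8,R:69/8)
total length: 315/4

(((((C:-3/5,M:18/5):233/12,(L:-21/4,Y:37/4):163/12):15/4,X:19/2):5/2,E:23/4):69/8,R:69/8)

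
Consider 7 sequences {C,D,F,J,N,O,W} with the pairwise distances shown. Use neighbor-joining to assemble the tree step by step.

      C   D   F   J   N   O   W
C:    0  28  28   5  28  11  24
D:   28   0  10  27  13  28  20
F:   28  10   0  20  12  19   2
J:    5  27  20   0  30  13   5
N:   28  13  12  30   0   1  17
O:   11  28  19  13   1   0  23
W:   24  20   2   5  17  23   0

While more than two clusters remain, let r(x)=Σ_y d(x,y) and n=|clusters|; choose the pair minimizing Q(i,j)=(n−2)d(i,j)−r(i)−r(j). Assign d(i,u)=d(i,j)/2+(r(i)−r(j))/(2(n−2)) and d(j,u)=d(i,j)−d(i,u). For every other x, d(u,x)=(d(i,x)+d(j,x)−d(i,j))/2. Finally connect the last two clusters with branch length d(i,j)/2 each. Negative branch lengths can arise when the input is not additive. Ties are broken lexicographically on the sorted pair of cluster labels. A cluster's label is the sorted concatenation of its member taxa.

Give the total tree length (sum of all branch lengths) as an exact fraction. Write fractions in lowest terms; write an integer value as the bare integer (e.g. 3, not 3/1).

1. join C+J (d=5, Q=-199) ⇒ CJ; edges |C|=49/10, |J|=1/10
  updated: d(CJ,D)=25, d(CJ,F)=43/2, d(CJ,N)=53/2, d(CJ,O)=19/2, d(CJ,W)=12
2. join N+O (d=1, Q=-146) ⇒ NO; edges |N|=-7/8, |O|=15/8
  updated: d(CJ,NO)=35/2, d(D,NO)=20, d(F,NO)=15, d(NO,W)=39/2
3. join F+W (d=2, Q=-96) ⇒ FW; edges |F|=1/6, |W|=11/6
  updated: d(CJ,FW)=63/4, d(D,FW)=14, d(FW,NO)=65/4
4. join CJ+NO (d=35/2, Q=-77) ⇒ CJNO; edges |CJ|=79/8, |NO|=61/8
  updated: d(CJNO,D)=55/4, d(CJNO,FW)=29/4
5. join CJNO+D (d=55/4, Q=-35) ⇒ CDJNO; edges |CJNO|=7/2, |D|=41/4
  updated: d(CDJNO,FW)=15/4
6. join CDJNO+FW (d=15/4) ⇒ CDFJNOW; edges |CDJNO|=15/8, |FW|=15/8
final tree: ((((C:49/10,J:1/10):79/8,(N:-7/8,O:15/8):61/8):7/2,D:41/4):15/8,(F:1/6,W:11/6):15/8)
total length: 43

43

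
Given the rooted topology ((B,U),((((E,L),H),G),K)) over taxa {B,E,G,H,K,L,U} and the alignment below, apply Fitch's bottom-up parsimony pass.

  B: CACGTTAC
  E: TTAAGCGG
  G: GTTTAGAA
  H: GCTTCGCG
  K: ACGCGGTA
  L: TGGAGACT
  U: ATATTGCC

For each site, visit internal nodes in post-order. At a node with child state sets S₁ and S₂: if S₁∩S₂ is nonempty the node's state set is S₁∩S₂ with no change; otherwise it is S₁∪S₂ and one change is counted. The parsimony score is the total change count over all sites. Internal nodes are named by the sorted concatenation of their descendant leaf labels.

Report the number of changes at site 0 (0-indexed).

BU@0: {C} ∪ {A} = {A,C} (union, +1)
EL@0: {T} ∩ {T} = {T} (intersection, +0)
EHL@0: {T} ∪ {G} = {G,T} (union, +1)
EGHL@0: {G,T} ∩ {G} = {G} (intersection, +0)
EGHKL@0: {G} ∪ {A} = {A,G} (union, +1)
BEGHKLU@0: {A,C} ∩ {A,G} = {A} (intersection, +0)
BU@1: {A} ∪ {T} = {A,T} (union, +1)
EL@1: {T} ∪ {G} = {G,T} (union, +1)
EHL@1: {G,T} ∪ {C} = {C,G,T} (union, +1)
EGHL@1: {C,G,T} ∩ {T} = {T} (intersection, +0)
EGHKL@1: {T} ∪ {C} = {C,T} (union, +1)
BEGHKLU@1: {A,T} ∩ {C,T} = {T} (intersection, +0)
BU@2: {C} ∪ {A} = {A,C} (union, +1)
EL@2: {A} ∪ {G} = {A,G} (union, +1)
EHL@2: {A,G} ∪ {T} = {A,G,T} (union, +1)
EGHL@2: {A,G,T} ∩ {T} = {T} (intersection, +0)
EGHKL@2: {T} ∪ {G} = {G,T} (union, +1)
BEGHKLU@2: {A,C} ∪ {G,T} = {A,C,G,T} (union, +1)
BU@3: {G} ∪ {T} = {G,T} (union, +1)
EL@3: {A} ∩ {A} = {A} (intersection, +0)
EHL@3: {A} ∪ {T} = {A,T} (union, +1)
EGHL@3: {A,T} ∩ {T} = {T} (intersection, +0)
EGHKL@3: {T} ∪ {C} = {C,T} (union, +1)
BEGHKLU@3: {G,T} ∩ {C,T} = {T} (intersection, +0)
BU@4: {T} ∩ {T} = {T} (intersection, +0)
EL@4: {G} ∩ {G} = {G} (intersection, +0)
EHL@4: {G} ∪ {C} = {C,G} (union, +1)
EGHL@4: {C,G} ∪ {A} = {A,C,G} (union, +1)
EGHKL@4: {A,C,G} ∩ {G} = {G} (intersection, +0)
BEGHKLU@4: {T} ∪ {G} = {G,T} (union, +1)
BU@5: {T} ∪ {G} = {G,T} (union, +1)
EL@5: {C} ∪ {A} = {A,C} (union, +1)
EHL@5: {A,C} ∪ {G} = {A,C,G} (union, +1)
EGHL@5: {A,C,G} ∩ {G} = {G} (intersection, +0)
EGHKL@5: {G} ∩ {G} = {G} (intersection, +0)
BEGHKLU@5: {G,T} ∩ {G} = {G} (intersection, +0)
BU@6: {A} ∪ {C} = {A,C} (union, +1)
EL@6: {G} ∪ {C} = {C,G} (union, +1)
EHL@6: {C,G} ∩ {C} = {C} (intersection, +0)
EGHL@6: {C} ∪ {A} = {A,C} (union, +1)
EGHKL@6: {A,C} ∪ {T} = {A,C,T} (union, +1)
BEGHKLU@6: {A,C} ∩ {A,C,T} = {A,C} (intersection, +0)
BU@7: {C} ∩ {C} = {C} (intersection, +0)
EL@7: {G} ∪ {T} = {G,T} (union, +1)
EHL@7: {G,T} ∩ {G} = {G} (intersection, +0)
EGHL@7: {G} ∪ {A} = {A,G} (union, +1)
EGHKL@7: {A,G} ∩ {A} = {A} (intersection, +0)
BEGHKLU@7: {C} ∪ {A} = {A,C} (union, +1)
per-site changes: [3, 4, 5, 3, 3, 3, 4, 3]; total = 28

3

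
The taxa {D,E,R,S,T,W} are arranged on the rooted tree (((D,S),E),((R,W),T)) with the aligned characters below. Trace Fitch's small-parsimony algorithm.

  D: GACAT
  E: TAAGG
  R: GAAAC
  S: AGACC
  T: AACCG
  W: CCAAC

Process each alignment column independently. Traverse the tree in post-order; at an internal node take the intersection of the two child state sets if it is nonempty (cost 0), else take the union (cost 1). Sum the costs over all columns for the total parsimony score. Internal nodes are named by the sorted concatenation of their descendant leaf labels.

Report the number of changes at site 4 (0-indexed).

site 0, node DS: D={G} ∪ S={A} → {A,G} (+1)
site 0, node DES: DS={A,G} ∪ E={T} → {A,G,T} (+1)
site 0, node RW: R={G} ∪ W={C} → {C,G} (+1)
site 0, node RTW: RW={C,G} ∪ T={A} → {A,C,G} (+1)
site 0, node DERSTW: DES={A,G,T} ∩ RTW={A,C,G} → {A,G} (+0)
site 1, node DS: D={A} ∪ S={G} → {A,G} (+1)
site 1, node DES: DS={A,G} ∩ E={A} → {A} (+0)
site 1, node RW: R={A} ∪ W={C} → {A,C} (+1)
site 1, node RTW: RW={A,C} ∩ T={A} → {A} (+0)
site 1, node DERSTW: DES={A} ∩ RTW={A} → {A} (+0)
site 2, node DS: D={C} ∪ S={A} → {A,C} (+1)
site 2, node DES: DS={A,C} ∩ E={A} → {A} (+0)
site 2, node RW: R={A} ∩ W={A} → {A} (+0)
site 2, node RTW: RW={A} ∪ T={C} → {A,C} (+1)
site 2, node DERSTW: DES={A} ∩ RTW={A,C} → {A} (+0)
site 3, node DS: D={A} ∪ S={C} → {A,C} (+1)
site 3, node DES: DS={A,C} ∪ E={G} → {A,C,G} (+1)
site 3, node RW: R={A} ∩ W={A} → {A} (+0)
site 3, node RTW: RW={A} ∪ T={C} → {A,C} (+1)
site 3, node DERSTW: DES={A,C,G} ∩ RTW={A,C} → {A,C} (+0)
site 4, node DS: D={T} ∪ S={C} → {C,T} (+1)
site 4, node DES: DS={C,T} ∪ E={G} → {C,G,T} (+1)
site 4, node RW: R={C} ∩ W={C} → {C} (+0)
site 4, node RTW: RW={C} ∪ T={G} → {C,G} (+1)
site 4, node DERSTW: DES={C,G,T} ∩ RTW={C,G} → {C,G} (+0)
per-site changes: [4, 2, 2, 3, 3]; total = 14

3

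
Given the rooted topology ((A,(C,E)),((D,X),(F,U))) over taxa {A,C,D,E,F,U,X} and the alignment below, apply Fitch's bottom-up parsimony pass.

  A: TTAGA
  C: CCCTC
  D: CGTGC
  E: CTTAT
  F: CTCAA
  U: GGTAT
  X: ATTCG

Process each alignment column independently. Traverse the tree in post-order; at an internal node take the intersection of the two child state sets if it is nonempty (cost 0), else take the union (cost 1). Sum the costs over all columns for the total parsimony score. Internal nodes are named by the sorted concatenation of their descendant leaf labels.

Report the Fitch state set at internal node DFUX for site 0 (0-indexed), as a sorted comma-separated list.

site 0, node CE: C={C} ∩ E={C} → {C} (+0)
site 0, node ACE: A={T} ∪ CE={C} → {C,T} (+1)
site 0, node DX: D={C} ∪ X={A} → {A,C} (+1)
site 0, node FU: F={C} ∪ U={G} → {C,G} (+1)
site 0, node DFUX: DX={A,C} ∩ FU={C,G} → {C} (+0)
site 0, node ACDEFUX: ACE={C,T} ∩ DFUX={C} → {C} (+0)
site 1, node CE: C={C} ∪ E={T} → {C,T} (+1)
site 1, node ACE: A={T} ∩ CE={C,T} → {T} (+0)
site 1, node DX: D={G} ∪ X={T} → {G,T} (+1)
site 1, node FU: F={T} ∪ U={G} → {G,T} (+1)
site 1, node DFUX: DX={G,T} ∩ FU={G,T} → {G,T} (+0)
site 1, node ACDEFUX: ACE={T} ∩ DFUX={G,T} → {T} (+0)
site 2, node CE: C={C} ∪ E={T} → {C,T} (+1)
site 2, node ACE: A={A} ∪ CE={C,T} → {A,C,T} (+1)
site 2, node DX: D={T} ∩ X={T} → {T} (+0)
site 2, node FU: F={C} ∪ U={T} → {C,T} (+1)
site 2, node DFUX: DX={T} ∩ FU={C,T} → {T} (+0)
site 2, node ACDEFUX: ACE={A,C,T} ∩ DFUX={T} → {T} (+0)
site 3, node CE: C={T} ∪ E={A} → {A,T} (+1)
site 3, node ACE: A={G} ∪ CE={A,T} → {A,G,T} (+1)
site 3, node DX: D={G} ∪ X={C} → {C,G} (+1)
site 3, node FU: F={A} ∩ U={A} → {A} (+0)
site 3, node DFUX: DX={C,G} ∪ FU={A} → {A,C,G} (+1)
site 3, node ACDEFUX: ACE={A,G,T} ∩ DFUX={A,C,G} → {A,G} (+0)
site 4, node CE: C={C} ∪ E={T} → {C,T} (+1)
site 4, node ACE: A={A} ∪ CE={C,T} → {A,C,T} (+1)
site 4, node DX: D={C} ∪ X={G} → {C,G} (+1)
site 4, node FU: F={A} ∪ U={T} → {A,T} (+1)
site 4, node DFUX: DX={C,G} ∪ FU={A,T} → {A,C,G,T} (+1)
site 4, node ACDEFUX: ACE={A,C,T} ∩ DFUX={A,C,G,T} → {A,C,T} (+0)
per-site changes: [3, 3, 3, 4, 5]; total = 18

C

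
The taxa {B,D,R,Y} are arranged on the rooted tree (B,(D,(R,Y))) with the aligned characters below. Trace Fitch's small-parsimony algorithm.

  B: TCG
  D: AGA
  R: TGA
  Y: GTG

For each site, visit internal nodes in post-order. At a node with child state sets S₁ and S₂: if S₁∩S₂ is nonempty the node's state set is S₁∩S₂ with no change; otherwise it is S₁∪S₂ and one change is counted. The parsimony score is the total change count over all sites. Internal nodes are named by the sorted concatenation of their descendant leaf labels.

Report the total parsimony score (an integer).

6

[col 0] RY: children R:{T}, Y:{G} ∪→ {G,T}; cost 1
[col 0] DRY: children D:{A}, RY:{G,T} ∪→ {A,G,T}; cost 1
[col 0] BDRY: children B:{T}, DRY:{A,G,T} ∩→ {T}; cost 0
[col 1] RY: children R:{G}, Y:{T} ∪→ {G,T}; cost 1
[col 1] DRY: children D:{G}, RY:{G,T} ∩→ {G}; cost 0
[col 1] BDRY: children B:{C}, DRY:{G} ∪→ {C,G}; cost 1
[col 2] RY: children R:{A}, Y:{G} ∪→ {A,G}; cost 1
[col 2] DRY: children D:{A}, RY:{A,G} ∩→ {A}; cost 0
[col 2] BDRY: children B:{G}, DRY:{A} ∪→ {A,G}; cost 1
per-site changes: [2, 2, 2]; total = 6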